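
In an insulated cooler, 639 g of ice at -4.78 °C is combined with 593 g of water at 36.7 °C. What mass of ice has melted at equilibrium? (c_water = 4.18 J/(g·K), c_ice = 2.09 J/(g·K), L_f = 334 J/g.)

m_melted ≈ 253 g

Water can give up m c ΔT = 593×4.18×36.7 = 90970 J before reaching 0 °C.
Of that, 639×2.09×4.78 = 6383.7 J goes to bring the ice to 0 °C, leaving 84586 J.
Melting all 639 g of ice would need 639×334 = 213426 J.
Since 84586 < 213426 J, not all the ice melts; equilibrium is at 0 °C.
m_melt = 84586 / L_f = 253.3 g.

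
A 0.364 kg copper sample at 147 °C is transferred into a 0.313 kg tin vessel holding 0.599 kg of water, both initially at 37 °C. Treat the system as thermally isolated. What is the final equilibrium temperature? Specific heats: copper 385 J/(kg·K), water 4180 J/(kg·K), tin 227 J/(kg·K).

T_f ≈ 42.7 °C

T_f is the heat-capacity-weighted average of the initial temperatures:
T_f = (140.14·147 + 2503.8·37 + 71.05·37) / (140.14 + 2503.8 + 71.05)
    = 115871 / 2715 ≈ 42.68 °C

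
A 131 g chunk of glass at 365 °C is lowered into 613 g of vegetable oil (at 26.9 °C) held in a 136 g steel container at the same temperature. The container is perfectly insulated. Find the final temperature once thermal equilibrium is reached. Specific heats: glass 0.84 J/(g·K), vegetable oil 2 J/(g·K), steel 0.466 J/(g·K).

T_f ≈ 53.5 °C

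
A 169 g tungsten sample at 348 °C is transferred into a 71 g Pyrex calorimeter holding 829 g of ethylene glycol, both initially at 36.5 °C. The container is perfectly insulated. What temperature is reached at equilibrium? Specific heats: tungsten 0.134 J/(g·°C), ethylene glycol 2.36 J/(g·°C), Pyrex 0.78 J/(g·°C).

T_f ≈ 40.0 °C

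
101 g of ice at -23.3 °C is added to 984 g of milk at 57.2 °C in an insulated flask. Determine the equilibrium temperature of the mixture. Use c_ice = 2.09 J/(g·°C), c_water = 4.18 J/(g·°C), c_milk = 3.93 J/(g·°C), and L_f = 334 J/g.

T_f ≈ 42.6 °C

Taking heat into each body as positive, Σ m c ΔT = 0:
ice -23.3→0 °C: 101×2.09×23.3 = 4918.4
  melt ice: 101×334 = 33734
  warm the meltwater: 422.18 T
  milk cools: 984×3.93×(T − 57.2) = 3867.1(T − 57.2)
4289.3 T = 221199 − 38652 = 182547
T ≈ 42.56 °C — above 0 °C, consistent with complete melting.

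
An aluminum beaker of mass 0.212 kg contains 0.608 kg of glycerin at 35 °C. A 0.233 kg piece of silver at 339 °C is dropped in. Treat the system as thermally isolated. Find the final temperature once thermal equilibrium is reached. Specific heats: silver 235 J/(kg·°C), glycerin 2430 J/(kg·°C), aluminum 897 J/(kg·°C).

Let T be the final temperature. ΣQ_i = 0:
0.233×235×(T − 339) + 0.608×2430×(T − 35) + 0.212×897×(T − 35) = 0
1722.4 T = 76928
T = 76928 / 1722.4 = 44.7 °C

T_f ≈ 44.7 °C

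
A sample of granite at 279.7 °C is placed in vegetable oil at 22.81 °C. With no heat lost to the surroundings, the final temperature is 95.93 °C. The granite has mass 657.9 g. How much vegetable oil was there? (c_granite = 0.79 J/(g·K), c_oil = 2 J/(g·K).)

m ≈ 653 g

|Q_granite| = |Q_oil|:
657.9×0.79×(279.7 − 95.93) = m×2×(95.93 − 22.81)
146.24 m = 95513  ⇒  m ≈ 653.1 g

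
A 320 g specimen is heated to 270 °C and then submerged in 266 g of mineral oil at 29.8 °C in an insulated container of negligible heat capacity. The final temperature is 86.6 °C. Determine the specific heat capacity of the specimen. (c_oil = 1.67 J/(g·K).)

Energy conservation, ΣQ = 0:
320×c×(86.6 − 270) + 266×1.67×(86.6 − 29.8) = 0
-58688 c = -25232
c = -25232/-58688 ≈ 0.4299 J/(g·K)

c ≈ 0.43 J/(g·K)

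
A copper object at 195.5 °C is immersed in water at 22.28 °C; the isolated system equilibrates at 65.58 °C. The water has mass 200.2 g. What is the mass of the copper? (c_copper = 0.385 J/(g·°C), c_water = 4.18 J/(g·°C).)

Heat lost by the copper = heat gained by the water:
m·0.385·(195.5 − 65.58) = 200.2·4.18·(65.58 − 22.28)
50.02 m = 36235  ⇒  m ≈ 724.4 g

m ≈ 724 g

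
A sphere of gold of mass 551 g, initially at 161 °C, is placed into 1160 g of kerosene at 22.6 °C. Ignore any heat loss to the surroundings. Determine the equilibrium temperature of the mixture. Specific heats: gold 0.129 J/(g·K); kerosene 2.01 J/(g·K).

T_f ≈ 26.7 °C

T_f is the heat-capacity-weighted average of the initial temperatures:
T_f = (71.08·161 + 2331.6·22.6) / (71.08 + 2331.6)
    = 64138 / 2402.7 ≈ 26.69 °C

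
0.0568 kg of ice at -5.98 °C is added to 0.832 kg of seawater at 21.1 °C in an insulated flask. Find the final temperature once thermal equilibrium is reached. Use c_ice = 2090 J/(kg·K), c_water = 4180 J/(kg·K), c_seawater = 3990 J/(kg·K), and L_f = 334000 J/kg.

T_f ≈ 14.2 °C

Conservation of energy gives ΣQ = 0:
ice -5.98→0 °C: 0.0568·2090·5.98 = 709.9
  latent heat to melt: 0.0568·334000 = 18971
  warm the meltwater: 237.42 T
  seawater cools: 0.832·3990·(T − 21.1) = 3319.7(T − 21.1)
3557.1 T = 70045 − 19681 = 50364
T ≈ 14.16 °C (positive, so assuming full melt was valid).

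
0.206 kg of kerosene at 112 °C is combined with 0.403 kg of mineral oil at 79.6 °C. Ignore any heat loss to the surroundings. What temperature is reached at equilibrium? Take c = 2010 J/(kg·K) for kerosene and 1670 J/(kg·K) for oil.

Set heat shed by the hot body equal to heat absorbed by the cold body:
0.206*2010*(112 − T) = 0.403*1670*(T − 79.6)
414.06(112 − T) = 673.01(T − 79.6)
1087.1 T = 99946  ⇒  T ≈ 91.94 °C

T_f ≈ 91.9 °C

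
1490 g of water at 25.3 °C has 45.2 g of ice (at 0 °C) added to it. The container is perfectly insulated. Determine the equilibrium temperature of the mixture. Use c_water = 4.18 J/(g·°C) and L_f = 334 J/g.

Energy balance with sensible and latent terms:
fusion: m_ice L_f = 45.2·334 = 15097
  warm the meltwater: 188.94 T
  water: 6228.2(T − 25.3)
6417.1 T = 157573 − 15097 = 142477
T ≈ 22.20 °C — above 0 °C, consistent with complete melting.

T_f ≈ 22.2 °C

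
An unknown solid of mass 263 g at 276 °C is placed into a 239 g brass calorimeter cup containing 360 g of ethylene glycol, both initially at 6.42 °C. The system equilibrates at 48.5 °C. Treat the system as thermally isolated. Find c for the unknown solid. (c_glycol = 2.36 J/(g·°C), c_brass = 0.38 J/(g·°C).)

Conservation of energy gives ΣQ = 0:
263×c×(48.5 − 276) + 360×2.36×(48.5 − 6.42) + 239×0.38×(48.5 − 6.42) = 0
-59832 c = -39573
c = -39573/-59832 ≈ 0.6614 J/(g·°C)

c ≈ 0.661 J/(g·°C)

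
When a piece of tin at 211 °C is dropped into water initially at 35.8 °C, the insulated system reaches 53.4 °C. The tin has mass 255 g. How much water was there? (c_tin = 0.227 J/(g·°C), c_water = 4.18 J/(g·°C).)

m ≈ 124 g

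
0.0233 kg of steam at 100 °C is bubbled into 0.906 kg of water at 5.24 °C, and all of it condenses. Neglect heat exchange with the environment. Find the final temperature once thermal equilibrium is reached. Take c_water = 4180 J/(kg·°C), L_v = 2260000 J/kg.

Net heat exchanged in the isolated system is zero:
condense steam: −0.0233·2260000 = −52658; condensed water 100 °C→T: 97.39(T − 100); water warms: 0.906·4180·(T − 5.24) = 3787.1(T − 5.24)
3884.5 T = 52658 + 9739.4 + 19844 = 82242
T ≈ 21.17 °C — below 100 °C, confirming all the steam condensed.

T_f ≈ 21.2 °C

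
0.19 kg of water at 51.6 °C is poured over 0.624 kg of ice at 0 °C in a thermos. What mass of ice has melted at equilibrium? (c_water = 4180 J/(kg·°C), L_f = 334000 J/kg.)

m_melted ≈ 0.123 kg

Heat available from the water dropping to 0 °C: 0.19·4180·51.6 = 40981 J.
Fully melting the ice requires m_ice L_f = 0.624·334000 = 208416 J.
40981 J < 208416 J, so only part of the ice melts and the system sits at 0 °C.
m_melted·334000 = 40981  ⇒  m_melted ≈ 0.1227 kg.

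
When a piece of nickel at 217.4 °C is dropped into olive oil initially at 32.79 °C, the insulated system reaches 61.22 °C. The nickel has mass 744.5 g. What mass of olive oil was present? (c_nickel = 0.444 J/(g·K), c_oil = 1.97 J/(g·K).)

Let T be the final temperature. ΣQ_i = 0:
744.5×0.444×(61.22 − 217.4) + m×1.97×(61.22 − 32.79) = 0
56.01 m = 51627
m = 51627/56.01 ≈ 921.8 g

m ≈ 922 g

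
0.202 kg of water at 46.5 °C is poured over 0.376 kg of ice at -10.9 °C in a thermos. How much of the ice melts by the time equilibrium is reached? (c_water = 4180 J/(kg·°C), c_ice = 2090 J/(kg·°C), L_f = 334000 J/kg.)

m_melted ≈ 0.0919 kg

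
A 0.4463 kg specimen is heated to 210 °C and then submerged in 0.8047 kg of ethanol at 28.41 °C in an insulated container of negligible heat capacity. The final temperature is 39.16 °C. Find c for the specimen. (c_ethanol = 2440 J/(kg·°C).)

c ≈ 277 J/(kg·°C)

Taking heat into each body as positive, Σ m c ΔT = 0:
0.4463·c·(39.16 − 210) + 0.8047·2440·(39.16 − 28.41) = 0
-76.25 c = -21107
c = -21107/-76.25 ≈ 276.8 J/(kg·°C)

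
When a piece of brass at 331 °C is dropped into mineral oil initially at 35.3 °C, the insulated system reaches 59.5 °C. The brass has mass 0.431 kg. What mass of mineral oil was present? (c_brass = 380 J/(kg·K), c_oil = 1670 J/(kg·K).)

m ≈ 1.1 kg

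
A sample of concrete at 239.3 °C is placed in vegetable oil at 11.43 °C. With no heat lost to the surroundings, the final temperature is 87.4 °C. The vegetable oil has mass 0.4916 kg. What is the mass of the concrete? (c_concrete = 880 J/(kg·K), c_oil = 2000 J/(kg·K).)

m ≈ 0.559 kg

Conservation of energy gives ΣQ = 0:
m·880·(87.4 − 239.3) + 0.4916·2000·(87.4 − 11.43) = 0
-133672 m = -74694
m = -74694/-133672 ≈ 0.5588 kg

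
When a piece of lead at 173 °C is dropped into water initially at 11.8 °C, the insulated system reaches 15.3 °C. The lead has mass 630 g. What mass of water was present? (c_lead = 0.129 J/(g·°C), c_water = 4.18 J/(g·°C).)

m ≈ 876 g

|Q_lead| = |Q_water|:
630×0.129×(173 − 15.3) = m×4.18×(15.3 − 11.8)
14.63 m = 12816  ⇒  m ≈ 876 g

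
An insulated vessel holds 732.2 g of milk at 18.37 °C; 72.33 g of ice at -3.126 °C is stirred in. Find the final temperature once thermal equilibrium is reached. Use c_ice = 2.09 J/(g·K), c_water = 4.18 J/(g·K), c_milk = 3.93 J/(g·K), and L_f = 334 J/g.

Conservation of energy gives ΣQ = 0:
warm ice to 0 °C: 72.33·2.09·(0 − (-3.126)) = 472.56; melt ice: 72.33·334 = 24158; warm the meltwater: 302.34 T; milk cools: 732.2·3.93·(T − 18.37) = 2877.5(T − 18.37)
3179.9 T = 52861 − 24631 = 28230
T ≈ 8.88 °C — above 0 °C, consistent with complete melting.

T_f ≈ 8.9 °C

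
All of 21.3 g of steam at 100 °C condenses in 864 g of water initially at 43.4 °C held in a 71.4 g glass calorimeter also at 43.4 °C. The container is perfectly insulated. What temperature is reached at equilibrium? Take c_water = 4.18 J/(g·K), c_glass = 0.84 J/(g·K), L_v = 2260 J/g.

Setting the total heat transfer to zero:
latent heat released on condensation: 21.3×2260 = 48138; condensate cools 100→T: 21.3×4.18×(T − 100) = 89.03(T − 100); original water: 3611.5(T − 43.4); cup: 59.98(T − 43.4)
3760.5 T = 48138 + 8903.4 + 159343 = 216384
T ≈ 57.54 °C (< 100 °C, so full condensation is consistent).

T_f ≈ 57.5 °C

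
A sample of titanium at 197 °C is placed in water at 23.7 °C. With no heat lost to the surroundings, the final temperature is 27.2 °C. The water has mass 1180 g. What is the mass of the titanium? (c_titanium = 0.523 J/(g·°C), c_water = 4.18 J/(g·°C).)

m ≈ 194 g

Heat lost by the titanium = heat gained by the water:
m·0.523·(197 − 27.2) = 1180·4.18·(27.2 − 23.7)
88.81 m = 17263  ⇒  m ≈ 194.4 g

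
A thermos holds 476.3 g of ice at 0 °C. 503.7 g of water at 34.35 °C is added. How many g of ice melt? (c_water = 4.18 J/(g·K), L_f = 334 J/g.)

m_melted ≈ 217 g

Water can give up m c ΔT = 503.7·4.18·34.35 = 72323 J before reaching 0 °C.
Melting all 476.3 g of ice would need 476.3·334 = 159084 J.
Since 72323 < 159084 J, not all the ice melts; equilibrium is at 0 °C.
m_melted·334 = 72323  ⇒  m_melted ≈ 216.5 g.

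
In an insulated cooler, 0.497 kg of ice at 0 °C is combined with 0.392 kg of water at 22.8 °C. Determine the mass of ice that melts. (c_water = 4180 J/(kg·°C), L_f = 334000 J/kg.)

m_melted ≈ 0.112 kg

Cooling the water to 0 °C releases 0.392×4180×22.8 = 37359 J.
Melting all 0.497 kg of ice would need 0.497×334000 = 165998 J.
Since 37359 < 165998 J, not all the ice melts; equilibrium is at 0 °C.
m_melt = 37359 / L_f = 0.1119 kg.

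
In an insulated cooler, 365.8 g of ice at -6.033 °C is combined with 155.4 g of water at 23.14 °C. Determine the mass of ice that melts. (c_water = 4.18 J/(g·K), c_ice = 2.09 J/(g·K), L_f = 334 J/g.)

Water can give up m c ΔT = 155.4×4.18×23.14 = 15031 J before reaching 0 °C.
Warming the ice to 0 °C takes 365.8×2.09×6.033 = 4612.4 J, leaving 10419 J for melting.
Melting all 365.8 g of ice would need 365.8×334 = 122177 J.
Since 10419 < 122177 J, not all the ice melts; equilibrium is at 0 °C.
Mass melted = 10419/334 ≈ 31.19 g.

m_melted ≈ 31.2 g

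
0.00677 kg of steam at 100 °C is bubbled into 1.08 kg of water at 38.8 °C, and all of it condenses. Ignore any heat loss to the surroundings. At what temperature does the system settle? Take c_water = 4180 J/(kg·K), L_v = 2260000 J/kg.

T_f ≈ 42.5 °C

Net heat exchanged in the isolated system is zero:
latent heat released on condensation: 0.00677·2260000 = 15300
  condensed water 100 °C→T: 28.3(T − 100)
  water warms: 1.08·4180·(T − 38.8) = 4514.4(T − 38.8)
4542.7 T = 15300 + 2829.9 + 175159 = 193289
T ≈ 42.55 °C — below 100 °C, confirming all the steam condensed.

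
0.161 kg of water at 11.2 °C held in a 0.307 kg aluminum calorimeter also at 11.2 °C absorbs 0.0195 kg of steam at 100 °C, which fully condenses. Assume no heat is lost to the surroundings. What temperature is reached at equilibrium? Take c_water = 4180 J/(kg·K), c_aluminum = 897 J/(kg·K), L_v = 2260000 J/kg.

T_f ≈ 61.0 °C

Conservation of energy gives ΣQ = 0:
condense steam: −0.0195×2260000 = −44070
  condensate cools 100→T: 0.0195×4180×(T − 100) = 81.51(T − 100)
  original water: 672.98(T − 11.2)
  aluminum cup: 0.307×897×(T − 11.2) = 275.38(T − 11.2)
1029.9 T = 44070 + 8151 + 10622 = 62843
T ≈ 61.02 °C (< 100 °C, so full condensation is consistent).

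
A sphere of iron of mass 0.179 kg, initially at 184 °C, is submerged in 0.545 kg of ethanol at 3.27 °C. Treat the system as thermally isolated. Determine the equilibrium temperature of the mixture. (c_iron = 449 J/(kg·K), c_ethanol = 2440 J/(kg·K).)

T_f = Σ m_i c_i T_i / Σ m_i c_i:
T_f = (80.37×184 + 1329.8×3.27) / (80.37 + 1329.8)
    = 19137 / 1410.2 ≈ 13.57 °C

T_f ≈ 13.6 °C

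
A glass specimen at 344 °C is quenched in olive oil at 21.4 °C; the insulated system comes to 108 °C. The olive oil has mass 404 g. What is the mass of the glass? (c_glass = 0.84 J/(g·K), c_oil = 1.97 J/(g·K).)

|Q_glass| = |Q_oil|:
m×0.84×(344 − 108) = 404×1.97×(108 − 21.4)
198.24 m = 68923  ⇒  m ≈ 347.7 g

m ≈ 348 g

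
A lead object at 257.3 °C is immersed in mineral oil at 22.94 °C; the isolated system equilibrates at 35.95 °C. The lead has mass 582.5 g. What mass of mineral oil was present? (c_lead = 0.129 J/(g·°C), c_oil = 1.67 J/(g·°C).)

Let T be the final temperature. ΣQ_i = 0:
582.5×0.129×(35.95 − 257.3) + m×1.67×(35.95 − 22.94) = 0
21.73 m = 16633
m = 16633/21.73 ≈ 765.5 g

m ≈ 766 g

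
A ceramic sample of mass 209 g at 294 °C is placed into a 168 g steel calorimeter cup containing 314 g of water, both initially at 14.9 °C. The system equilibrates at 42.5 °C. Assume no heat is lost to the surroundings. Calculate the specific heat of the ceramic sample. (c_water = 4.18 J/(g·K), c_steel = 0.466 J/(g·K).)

c ≈ 0.73 J/(g·K)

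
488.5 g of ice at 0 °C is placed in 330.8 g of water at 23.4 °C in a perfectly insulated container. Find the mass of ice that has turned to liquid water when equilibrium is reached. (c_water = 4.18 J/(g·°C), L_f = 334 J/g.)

m_melted ≈ 96.9 g

Heat available from the water dropping to 0 °C: 330.8×4.18×23.4 = 32356 J.
Melting all 488.5 g of ice would need 488.5×334 = 163159 J.
Since 32356 < 163159 J, not all the ice melts; equilibrium is at 0 °C.
Mass melted = 32356/334 ≈ 96.87 g.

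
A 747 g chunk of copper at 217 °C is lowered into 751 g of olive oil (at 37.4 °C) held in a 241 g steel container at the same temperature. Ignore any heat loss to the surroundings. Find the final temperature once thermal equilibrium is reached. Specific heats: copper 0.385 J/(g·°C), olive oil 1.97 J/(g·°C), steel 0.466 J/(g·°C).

Energy conservation, ΣQ = 0:
747·0.385·(T − 217) + 751·1.97·(T − 37.4) + 241·0.466·(T − 37.4) = 0
287.6(T − 217) + 1479.5(T − 37.4) + 112.31(T − 37.4) = 0
1879.4 T = 121941
T = 121941 / 1879.4 = 64.9 °C

T_f ≈ 64.9 °C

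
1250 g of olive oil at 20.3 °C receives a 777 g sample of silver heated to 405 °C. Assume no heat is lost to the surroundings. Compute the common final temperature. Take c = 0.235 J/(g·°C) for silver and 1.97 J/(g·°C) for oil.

T_f ≈ 46.9 °C

Heat gained plus heat lost sum to zero:
777*0.235*(T − 405) + 1250*1.97*(T − 20.3) = 0
182.59(T − 405) + 2462.5(T − 20.3) = 0
2645.1 T = 123940
T ≈ 46.86 °C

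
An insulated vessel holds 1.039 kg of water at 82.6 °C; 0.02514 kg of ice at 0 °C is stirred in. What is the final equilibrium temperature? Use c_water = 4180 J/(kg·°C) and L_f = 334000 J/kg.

T_f ≈ 78.8 °C

Taking heat into each body as positive, Σ m c ΔT = 0:
melt ice: 0.02514·334000 = 8396.8
  warm the meltwater: 105.09 T
  water cools: 1.039·4180·(T − 82.6) = 4343(T − 82.6)
4448.1 T = 358733 − 8396.8 = 350337
T ≈ 78.76 °C (positive, so assuming full melt was valid).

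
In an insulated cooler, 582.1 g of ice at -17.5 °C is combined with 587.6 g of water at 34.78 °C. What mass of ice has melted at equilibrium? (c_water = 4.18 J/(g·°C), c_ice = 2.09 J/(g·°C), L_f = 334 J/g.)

m_melted ≈ 192 g

Cooling the water to 0 °C releases 587.6×4.18×34.78 = 85426 J.
Of that, 582.1×2.09×17.5 = 21290 J goes to bring the ice to 0 °C, leaving 64135 J.
Fully melting the ice requires m_ice L_f = 582.1×334 = 194421 J.
Since 64135 < 194421 J, not all the ice melts; equilibrium is at 0 °C.
Mass melted = 64135/334 ≈ 192 g.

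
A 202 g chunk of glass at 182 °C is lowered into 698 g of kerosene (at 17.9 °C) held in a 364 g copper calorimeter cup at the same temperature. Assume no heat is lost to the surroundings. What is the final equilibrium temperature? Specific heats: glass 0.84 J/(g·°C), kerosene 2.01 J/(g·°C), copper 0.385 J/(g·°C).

With ΣQ=0 the equilibrium temperature is the m·c-weighted mean:
T_f = (169.68×182 + 1403×17.9 + 140.14×17.9) / (169.68 + 1403 + 140.14)
    = 58504 / 1712.8 ≈ 34.16 °C

T_f ≈ 34.2 °C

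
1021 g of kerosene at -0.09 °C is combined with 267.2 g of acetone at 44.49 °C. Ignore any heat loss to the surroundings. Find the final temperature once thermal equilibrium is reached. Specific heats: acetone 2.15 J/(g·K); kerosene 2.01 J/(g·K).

T_f ≈ 9.7 °C

Net heat exchanged in the isolated system is zero:
267.2·2.15·(T − 44.49) + 1021·2.01·(T − (-0.09)) = 0
574.48(T − 44.49) + 2052.2(T − (-0.09)) = 0
(574.48 + 2052.2) T = 574.48·44.49 + 2052.2·(-0.09)
T = 25374 / 2626.7 = 9.66 °C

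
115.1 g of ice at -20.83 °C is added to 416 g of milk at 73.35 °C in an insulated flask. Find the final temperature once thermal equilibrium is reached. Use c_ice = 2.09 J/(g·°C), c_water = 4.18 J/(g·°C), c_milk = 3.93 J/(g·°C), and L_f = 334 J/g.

Taking heat into each body as positive, Σ m c ΔT = 0:
warm ice to 0 °C: 115.1×2.09×(0 − (-20.83)) = 5010.8
  fusion: m_ice L_f = 115.1×334 = 38443
  meltwater 0→T: 115.1×4.18×T = 481.12 T
  milk: 1634.9(T − 73.35)
2116 T = 119918 − 43454 = 76464
T ≈ 36.14 °C — above 0 °C, consistent with complete melting.

T_f ≈ 36.1 °C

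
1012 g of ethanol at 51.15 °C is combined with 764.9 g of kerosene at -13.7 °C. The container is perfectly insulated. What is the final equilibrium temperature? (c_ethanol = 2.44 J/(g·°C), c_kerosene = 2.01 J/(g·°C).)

|Q_ethanol| = |Q_kerosene|:
1012*2.44*(51.15 − T) = 764.9*2.01*(T − (-13.7))
2469.3(51.15 − T) = 1537.4(T − (-13.7))
4006.7 T = 105241  ⇒  T ≈ 26.27 °C

T_f ≈ 26.3 °C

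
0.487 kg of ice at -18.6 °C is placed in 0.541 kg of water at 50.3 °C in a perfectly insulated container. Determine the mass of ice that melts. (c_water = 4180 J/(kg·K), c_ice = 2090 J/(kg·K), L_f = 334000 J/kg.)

Heat available from the water dropping to 0 °C: 0.541×4180×50.3 = 113747 J.
Of that, 0.487×2090×18.6 = 18932 J goes to bring the ice to 0 °C, leaving 94816 J.
To melt every bit of ice: 0.487×334000 = 162658 J.
Since 94816 < 162658 J, not all the ice melts; equilibrium is at 0 °C.
Mass melted = 94816/334000 ≈ 0.2839 kg.

m_melted ≈ 0.284 kg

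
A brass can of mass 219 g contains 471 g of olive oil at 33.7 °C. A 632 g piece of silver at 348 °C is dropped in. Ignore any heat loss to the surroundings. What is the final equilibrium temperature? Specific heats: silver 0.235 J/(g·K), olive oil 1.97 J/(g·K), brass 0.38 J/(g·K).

T_f ≈ 74.0 °C

Heat gained plus heat lost sum to zero:
632×0.235×(T − 348) + 471×1.97×(T − 33.7) + 219×0.38×(T − 33.7) = 0
148.52(T − 348) + 927.87(T − 33.7) + 83.22(T − 33.7) = 0
1159.6 T = 85759
T ≈ 73.95 °C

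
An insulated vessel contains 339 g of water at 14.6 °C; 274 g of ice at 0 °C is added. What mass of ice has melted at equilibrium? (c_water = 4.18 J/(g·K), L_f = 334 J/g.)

m_melted ≈ 61.9 g

Water can give up m c ΔT = 339·4.18·14.6 = 20688 J before reaching 0 °C.
To melt every bit of ice: 274·334 = 91516 J.
20688 J < 91516 J, so only part of the ice melts and the system sits at 0 °C.
Mass melted = 20688/334 ≈ 61.94 g.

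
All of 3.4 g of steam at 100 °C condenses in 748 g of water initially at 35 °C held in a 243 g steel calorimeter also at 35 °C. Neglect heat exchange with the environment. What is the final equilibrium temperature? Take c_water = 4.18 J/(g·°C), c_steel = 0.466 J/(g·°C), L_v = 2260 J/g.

Taking heat into each body as positive, Σ m c ΔT = 0:
steam→water at 100 °C releases m L_v = 3.4·2260 = 7684; condensed water 100 °C→T: 14.21(T − 100); original water: 3126.6(T − 35); cup: 113.24(T − 35)
3254.1 T = 7684 + 1421.2 + 113396 = 122501
T ≈ 37.65 °C — below 100 °C, confirming all the steam condensed.

T_f ≈ 37.6 °C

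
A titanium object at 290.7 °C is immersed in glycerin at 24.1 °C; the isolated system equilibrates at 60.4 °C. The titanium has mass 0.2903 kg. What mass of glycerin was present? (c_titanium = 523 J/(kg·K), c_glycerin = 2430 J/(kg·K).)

Conservation of energy gives ΣQ = 0:
0.2903·523·(60.4 − 290.7) + m·2430·(60.4 − 24.1) = 0
88209 m = 34966
m = 34966/88209 ≈ 0.3964 kg

m ≈ 0.396 kg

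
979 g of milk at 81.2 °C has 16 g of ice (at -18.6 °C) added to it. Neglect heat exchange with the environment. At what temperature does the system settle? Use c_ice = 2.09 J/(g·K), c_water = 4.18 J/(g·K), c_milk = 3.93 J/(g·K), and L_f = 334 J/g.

Energy conservation, ΣQ = 0:
warm ice to 0 °C: 16·2.09·(0 − (-18.6)) = 621.98; fusion: m_ice L_f = 16·334 = 5344; meltwater 0→T: 16·4.18·T = 66.88 T; milk cools: 979·3.93·(T − 81.2) = 3847.5(T − 81.2)
3914.4 T = 312415 − 5966 = 306449
T ≈ 78.29 °C — above 0 °C, consistent with complete melting.

T_f ≈ 78.3 °C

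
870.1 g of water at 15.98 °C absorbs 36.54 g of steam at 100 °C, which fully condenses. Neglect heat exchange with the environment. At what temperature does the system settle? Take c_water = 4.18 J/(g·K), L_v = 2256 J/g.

T_f ≈ 41.1 °C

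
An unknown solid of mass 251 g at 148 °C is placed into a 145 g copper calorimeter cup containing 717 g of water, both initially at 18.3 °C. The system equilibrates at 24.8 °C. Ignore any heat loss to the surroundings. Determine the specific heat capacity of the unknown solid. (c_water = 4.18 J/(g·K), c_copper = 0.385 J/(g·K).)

Let T be the final temperature. ΣQ_i = 0:
251×c×(24.8 − 148) + 717×4.18×(24.8 − 18.3) + 145×0.385×(24.8 − 18.3) = 0
-30923 c = -19844
c = -19844/-30923 ≈ 0.6417 J/(g·K)

c ≈ 0.642 J/(g·K)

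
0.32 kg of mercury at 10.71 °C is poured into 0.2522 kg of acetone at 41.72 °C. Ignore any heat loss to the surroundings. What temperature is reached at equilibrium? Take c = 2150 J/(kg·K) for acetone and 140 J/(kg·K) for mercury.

T_f ≈ 39.4 °C

Set heat shed by the hot body equal to heat absorbed by the cold body:
0.2522*2150*(41.72 − T) = 0.32*140*(T − 10.71)
542.23(41.72 − T) = 44.8(T − 10.71)
587.03 T = 23102  ⇒  T ≈ 39.35 °C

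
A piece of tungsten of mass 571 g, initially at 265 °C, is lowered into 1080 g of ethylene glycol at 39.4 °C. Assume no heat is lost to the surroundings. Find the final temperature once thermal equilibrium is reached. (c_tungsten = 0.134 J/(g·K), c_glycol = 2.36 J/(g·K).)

Set heat shed by the hot body equal to heat absorbed by the cold body:
571·0.134·(265 − T) = 1080·2.36·(T − 39.4)
76.51(265 − T) = 2548.8(T − 39.4)
2625.3 T = 120699  ⇒  T ≈ 45.98 °C

T_f ≈ 46.0 °C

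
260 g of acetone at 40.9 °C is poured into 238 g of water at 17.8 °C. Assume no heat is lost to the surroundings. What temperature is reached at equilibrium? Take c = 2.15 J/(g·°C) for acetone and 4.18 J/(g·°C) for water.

Heat lost by the acetone equals heat gained by the water:
260·2.15·(40.9 − T) = 238·4.18·(T − 17.8)
559(40.9 − T) = 994.84(T − 17.8)
1553.8 T = 40571  ⇒  T ≈ 26.11 °C

T_f ≈ 26.1 °C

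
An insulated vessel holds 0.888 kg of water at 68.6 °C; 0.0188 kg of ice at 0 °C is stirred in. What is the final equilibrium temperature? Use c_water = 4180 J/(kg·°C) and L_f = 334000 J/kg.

Taking heat into each body as positive, Σ m c ΔT = 0:
fusion: m_ice L_f = 0.0188×334000 = 6279.2; meltwater 0→T: 0.0188×4180×T = 78.58 T; water cools: 0.888×4180×(T − 68.6) = 3711.8(T − 68.6)
3790.4 T = 254632 − 6279.2 = 248353
T ≈ 65.52 °C. Since T > 0 °C, the all-ice-melts assumption holds.

T_f ≈ 65.5 °C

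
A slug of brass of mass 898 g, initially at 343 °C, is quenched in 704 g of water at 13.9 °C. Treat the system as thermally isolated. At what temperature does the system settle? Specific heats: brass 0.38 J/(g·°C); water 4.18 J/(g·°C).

T_f ≈ 48.1 °C

Net heat exchanged in the isolated system is zero:
898×0.38×(T − 343) + 704×4.18×(T − 13.9) = 0
341.24(T − 343) + 2942.7(T − 13.9) = 0
(341.24 + 2942.7) T = 341.24×343 + 2942.7×13.9
T = 157949/3284 ≈ 48.10 °C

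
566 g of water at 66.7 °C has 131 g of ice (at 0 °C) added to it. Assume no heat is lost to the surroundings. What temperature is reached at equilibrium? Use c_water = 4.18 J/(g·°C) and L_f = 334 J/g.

Energy conservation, ΣQ = 0:
melt ice: 131×334 = 43754; meltwater 0→T: 131×4.18×T = 547.58 T; water cools: 566×4.18×(T − 66.7) = 2365.9(T − 66.7)
2913.5 T = 157804 − 43754 = 114050
T ≈ 39.15 °C. Since T > 0 °C, the all-ice-melts assumption holds.

T_f ≈ 39.1 °C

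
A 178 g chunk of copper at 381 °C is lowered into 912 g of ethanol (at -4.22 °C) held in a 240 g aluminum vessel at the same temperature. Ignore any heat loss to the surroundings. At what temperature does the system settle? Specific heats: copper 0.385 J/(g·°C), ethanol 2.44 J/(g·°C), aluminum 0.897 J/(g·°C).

With ΣQ=0 the equilibrium temperature is the m·c-weighted mean:
T_f = (68.53*381 + 2225.3*(-4.22) + 215.28*(-4.22)) / (68.53 + 2225.3 + 215.28)
    = 15811 / 2509.1 ≈ 6.30 °C

T_f ≈ 6.3 °C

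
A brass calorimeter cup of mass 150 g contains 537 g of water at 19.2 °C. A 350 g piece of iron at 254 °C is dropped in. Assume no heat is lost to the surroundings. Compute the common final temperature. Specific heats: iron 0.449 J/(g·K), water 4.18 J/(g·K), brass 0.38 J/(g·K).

T_f ≈ 34.2 °C

Heat gained plus heat lost sum to zero:
350*0.449*(T − 254) + 537*4.18*(T − 19.2) + 150*0.38*(T − 19.2) = 0
(157.15 + 2244.7 + 57) T = 157.15*254 + 2244.7*19.2 + 57*19.2
T = 84108/2458.8 ≈ 34.21 °C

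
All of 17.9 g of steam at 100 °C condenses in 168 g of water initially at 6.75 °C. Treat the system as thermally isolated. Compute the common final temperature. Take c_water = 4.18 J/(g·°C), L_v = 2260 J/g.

T_f ≈ 67.8 °C

Setting the total heat transfer to zero:
latent heat released on condensation: 17.9×2260 = 40454
  condensate cools 100→T: 17.9×4.18×(T − 100) = 74.82(T − 100)
  original water: 702.24(T − 6.75)
777.06 T = 40454 + 7482.2 + 4740.1 = 52676
T ≈ 67.79 °C, under the boiling point, so the assumption holds.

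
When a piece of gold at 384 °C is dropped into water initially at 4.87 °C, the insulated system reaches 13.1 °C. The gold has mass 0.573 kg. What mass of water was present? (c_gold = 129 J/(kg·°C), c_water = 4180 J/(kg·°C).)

m ≈ 0.797 kg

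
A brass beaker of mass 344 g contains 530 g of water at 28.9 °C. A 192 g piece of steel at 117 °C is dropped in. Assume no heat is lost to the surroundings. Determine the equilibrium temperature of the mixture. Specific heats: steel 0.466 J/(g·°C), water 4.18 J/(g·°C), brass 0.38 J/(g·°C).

T_f ≈ 32.1 °C

Heat gained plus heat lost sum to zero:
192·0.466·(T − 117) + 530·4.18·(T − 28.9) + 344·0.38·(T − 28.9) = 0
89.47(T − 117) + 2215.4(T − 28.9) + 130.72(T − 28.9) = 0
2435.6 T = 78271
T ≈ 32.14 °C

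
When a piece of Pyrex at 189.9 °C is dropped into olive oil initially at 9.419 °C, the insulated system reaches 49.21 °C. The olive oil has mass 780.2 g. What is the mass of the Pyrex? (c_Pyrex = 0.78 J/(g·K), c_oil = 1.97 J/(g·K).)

m ≈ 557 g

Heat gained plus heat lost sum to zero:
m·0.78·(49.21 − 189.9) + 780.2·1.97·(49.21 − 9.419) = 0
-109.74 m = -61159
m = -61159/-109.74 ≈ 557.3 g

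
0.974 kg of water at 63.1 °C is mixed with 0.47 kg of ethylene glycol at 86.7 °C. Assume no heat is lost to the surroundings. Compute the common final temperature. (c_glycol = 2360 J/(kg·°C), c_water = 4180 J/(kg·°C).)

Taking heat into each body as positive, Σ m c ΔT = 0:
0.47×2360×(T − 86.7) + 0.974×4180×(T − 63.1) = 0
5180.5 T = 353068
T = 353068/5180.5 ≈ 68.15 °C

T_f ≈ 68.2 °C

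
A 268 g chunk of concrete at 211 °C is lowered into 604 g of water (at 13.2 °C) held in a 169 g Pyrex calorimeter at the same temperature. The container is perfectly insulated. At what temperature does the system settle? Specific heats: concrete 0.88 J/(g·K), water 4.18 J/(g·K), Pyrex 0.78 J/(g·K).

T_f ≈ 29.3 °C

T_f is the heat-capacity-weighted average of the initial temperatures:
T_f = (235.84*211 + 2524.7*13.2 + 131.82*13.2) / (235.84 + 2524.7 + 131.82)
    = 84829 / 2892.4 ≈ 29.33 °C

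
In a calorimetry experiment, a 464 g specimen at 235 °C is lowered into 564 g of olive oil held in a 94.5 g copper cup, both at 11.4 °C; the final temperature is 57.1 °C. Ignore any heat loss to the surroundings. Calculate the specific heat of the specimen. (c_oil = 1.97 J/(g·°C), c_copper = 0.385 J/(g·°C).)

Let T be the final temperature. ΣQ_i = 0:
464×c×(57.1 − 235) + 564×1.97×(57.1 − 11.4) + 94.5×0.385×(57.1 − 11.4) = 0
-82546 c = -52439
c = -52439/-82546 ≈ 0.6353 J/(g·°C)

c ≈ 0.635 J/(g·°C)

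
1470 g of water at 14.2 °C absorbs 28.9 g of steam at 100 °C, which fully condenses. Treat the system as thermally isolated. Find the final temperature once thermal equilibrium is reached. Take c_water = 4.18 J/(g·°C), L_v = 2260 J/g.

T_f ≈ 26.3 °C

Heat gained plus heat lost sum to zero:
steam→water at 100 °C releases m L_v = 28.9·2260 = 65314; condensate cools 100→T: 28.9·4.18·(T − 100) = 120.8(T − 100); water warms: 1470·4.18·(T − 14.2) = 6144.6(T − 14.2)
6265.4 T = 65314 + 12080 + 87253 = 164648
T ≈ 26.28 °C — below 100 °C, confirming all the steam condensed.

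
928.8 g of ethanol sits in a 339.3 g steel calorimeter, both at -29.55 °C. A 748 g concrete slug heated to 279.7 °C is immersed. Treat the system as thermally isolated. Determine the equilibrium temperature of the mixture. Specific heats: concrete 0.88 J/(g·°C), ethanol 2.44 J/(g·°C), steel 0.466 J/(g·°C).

T_f ≈ 36.5 °C

Energy conservation, ΣQ = 0:
748×0.88×(T − 279.7) + 928.8×2.44×(T − (-29.55)) + 339.3×0.466×(T − (-29.55)) = 0
3082.6 T = 112469
T = 112469/3082.6 ≈ 36.48 °C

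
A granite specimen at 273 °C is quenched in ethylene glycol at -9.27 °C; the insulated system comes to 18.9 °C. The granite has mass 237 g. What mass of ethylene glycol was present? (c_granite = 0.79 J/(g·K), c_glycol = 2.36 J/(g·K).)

Net heat exchanged in the isolated system is zero:
237·0.79·(18.9 − 273) + m·2.36·(18.9 − (-9.27)) = 0
66.48 m = 47575
m = 47575/66.48 ≈ 715.6 g

m ≈ 716 g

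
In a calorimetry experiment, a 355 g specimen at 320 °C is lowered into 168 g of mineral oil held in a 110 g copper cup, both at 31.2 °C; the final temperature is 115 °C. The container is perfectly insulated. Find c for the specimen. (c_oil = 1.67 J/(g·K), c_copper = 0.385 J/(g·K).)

Net heat exchanged in the isolated system is zero:
355×c×(115 − 320) + 168×1.67×(115 − 31.2) + 110×0.385×(115 − 31.2) = 0
-72775 c = -27060
c = -27060/-72775 ≈ 0.3718 J/(g·K)

c ≈ 0.372 J/(g·K)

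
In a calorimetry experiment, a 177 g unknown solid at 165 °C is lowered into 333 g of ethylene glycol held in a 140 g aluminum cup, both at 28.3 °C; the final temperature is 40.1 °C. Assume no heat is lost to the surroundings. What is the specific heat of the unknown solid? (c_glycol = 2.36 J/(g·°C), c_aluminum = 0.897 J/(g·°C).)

Energy conservation, ΣQ = 0:
177·c·(40.1 − 165) + 333·2.36·(40.1 − 28.3) + 140·0.897·(40.1 − 28.3) = 0
-22107 c = -10755
c = -10755/-22107 ≈ 0.4865 J/(g·°C)

c ≈ 0.487 J/(g·°C)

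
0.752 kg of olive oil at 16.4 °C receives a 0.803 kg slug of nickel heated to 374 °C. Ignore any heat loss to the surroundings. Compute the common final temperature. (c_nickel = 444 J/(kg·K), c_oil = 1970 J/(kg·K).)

T_f ≈ 85.8 °C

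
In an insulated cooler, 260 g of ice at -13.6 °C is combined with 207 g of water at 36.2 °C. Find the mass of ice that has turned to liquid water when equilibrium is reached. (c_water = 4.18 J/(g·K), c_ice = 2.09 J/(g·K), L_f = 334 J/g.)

Water can give up m c ΔT = 207·4.18·36.2 = 31322 J before reaching 0 °C.
Of that, 260·2.09·13.6 = 7390.2 J goes to bring the ice to 0 °C, leaving 23932 J.
Melting all 260 g of ice would need 260·334 = 86840 J.
23932 J < 86840 J, so only part of the ice melts and the system sits at 0 °C.
m_melt = 23932 / L_f = 71.65 g.

m_melted ≈ 71.7 g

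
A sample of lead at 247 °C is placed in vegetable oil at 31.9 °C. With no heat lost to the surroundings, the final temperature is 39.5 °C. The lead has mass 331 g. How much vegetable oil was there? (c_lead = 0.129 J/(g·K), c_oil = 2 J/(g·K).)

m ≈ 583 g

|Q_lead| = |Q_oil|:
331·0.129·(247 − 39.5) = m·2·(39.5 − 31.9)
15.2 m = 8860  ⇒  m ≈ 582.9 g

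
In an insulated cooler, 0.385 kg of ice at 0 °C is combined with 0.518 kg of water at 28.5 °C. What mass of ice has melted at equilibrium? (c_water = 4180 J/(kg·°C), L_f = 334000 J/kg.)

Cooling the water to 0 °C releases 0.518×4180×28.5 = 61709 J.
To melt every bit of ice: 0.385×334000 = 128590 J.
That's not enough to melt it all — equilibrium is at 0 °C with ice remaining.
Mass melted = 61709/334000 ≈ 0.1848 kg.

m_melted ≈ 0.185 kg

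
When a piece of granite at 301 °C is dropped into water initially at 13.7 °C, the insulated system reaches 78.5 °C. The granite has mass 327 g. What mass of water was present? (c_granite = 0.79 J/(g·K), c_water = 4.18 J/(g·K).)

|Q_granite| = |Q_water|:
327×0.79×(301 − 78.5) = m×4.18×(78.5 − 13.7)
270.86 m = 57478  ⇒  m ≈ 212.2 g

m ≈ 212 g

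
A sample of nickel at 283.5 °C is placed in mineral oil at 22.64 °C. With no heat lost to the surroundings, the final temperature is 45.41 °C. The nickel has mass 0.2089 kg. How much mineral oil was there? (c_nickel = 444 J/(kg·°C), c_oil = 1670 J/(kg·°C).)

Heat lost by the nickel = heat gained by the oil:
0.2089×444×(283.5 − 45.41) = m×1670×(45.41 − 22.64)
38026 m = 22083  ⇒  m ≈ 0.5807 kg

m ≈ 0.581 kg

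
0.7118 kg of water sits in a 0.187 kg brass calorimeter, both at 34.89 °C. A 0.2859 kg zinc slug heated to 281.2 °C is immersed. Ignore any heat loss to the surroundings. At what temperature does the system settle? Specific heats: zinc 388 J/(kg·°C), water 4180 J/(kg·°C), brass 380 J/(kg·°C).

T_f ≈ 43.5 °C

Setting the total heat transfer to zero:
0.2859×388×(T − 281.2) + 0.7118×4180×(T − 34.89) + 0.187×380×(T − 34.89) = 0
(110.93 + 2975.3 + 71.06) T = 110.93×281.2 + 2975.3×34.89 + 71.06×34.89
T ≈ 43.54 °C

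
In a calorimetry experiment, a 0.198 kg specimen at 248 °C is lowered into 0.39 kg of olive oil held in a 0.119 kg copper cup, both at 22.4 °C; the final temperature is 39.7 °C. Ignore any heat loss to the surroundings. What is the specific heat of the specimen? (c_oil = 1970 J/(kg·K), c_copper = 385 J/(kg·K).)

Setting the total heat transfer to zero:
0.198×c×(39.7 − 248) + 0.39×1970×(39.7 − 22.4) + 0.119×385×(39.7 − 22.4) = 0
-41.24 c = -14084
c = -14084/-41.24 ≈ 341.5 J/(kg·K)

c ≈ 341 J/(kg·K)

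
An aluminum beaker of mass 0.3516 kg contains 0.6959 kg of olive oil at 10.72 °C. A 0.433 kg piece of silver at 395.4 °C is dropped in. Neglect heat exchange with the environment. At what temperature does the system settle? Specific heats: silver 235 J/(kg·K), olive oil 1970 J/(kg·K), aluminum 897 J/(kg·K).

Energy conservation, ΣQ = 0:
0.433·235·(T − 395.4) + 0.6959·1970·(T − 10.72) + 0.3516·897·(T − 10.72) = 0
1788.1 T = 58311
T = 58311 / 1788.1 = 32.6 °C

T_f ≈ 32.6 °C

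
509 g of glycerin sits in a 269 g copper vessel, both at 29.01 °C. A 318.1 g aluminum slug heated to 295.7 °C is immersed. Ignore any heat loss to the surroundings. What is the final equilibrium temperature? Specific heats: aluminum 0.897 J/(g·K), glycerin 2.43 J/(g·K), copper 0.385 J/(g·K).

Conservation of energy gives ΣQ = 0:
318.1×0.897×(T − 295.7) + 509×2.43×(T − 29.01) + 269×0.385×(T − 29.01) = 0
1625.8 T = 123260
T = 123260/1625.8 ≈ 75.82 °C

T_f ≈ 75.8 °C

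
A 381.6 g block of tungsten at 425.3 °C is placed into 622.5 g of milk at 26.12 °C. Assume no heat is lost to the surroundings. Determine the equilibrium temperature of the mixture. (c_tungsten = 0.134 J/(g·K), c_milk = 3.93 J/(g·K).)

|Q_tungsten| = |Q_milk|:
381.6×0.134×(425.3 − T) = 622.5×3.93×(T − 26.12)
51.13(425.3 − T) = 2446.4(T − 26.12)
2497.6 T = 85648  ⇒  T ≈ 34.29 °C

T_f ≈ 34.3 °C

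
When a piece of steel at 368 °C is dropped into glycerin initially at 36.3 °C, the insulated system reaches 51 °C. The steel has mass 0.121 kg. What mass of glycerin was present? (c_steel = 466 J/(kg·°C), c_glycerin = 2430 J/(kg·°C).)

Taking heat into each body as positive, Σ m c ΔT = 0:
0.121·466·(51 − 368) + m·2430·(51 − 36.3) = 0
35721 m = 17874
m = 17874/35721 ≈ 0.5004 kg

m ≈ 0.5 kg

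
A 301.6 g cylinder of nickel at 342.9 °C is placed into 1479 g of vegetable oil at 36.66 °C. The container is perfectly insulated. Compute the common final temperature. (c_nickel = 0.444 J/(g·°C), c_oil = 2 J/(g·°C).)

T_f ≈ 49.9 °C

|Q_nickel| = |Q_oil|:
301.6·0.444·(342.9 − T) = 1479·2·(T − 36.66)
133.91(342.9 − T) = 2958(T − 36.66)
3091.9 T = 154358  ⇒  T ≈ 49.92 °C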